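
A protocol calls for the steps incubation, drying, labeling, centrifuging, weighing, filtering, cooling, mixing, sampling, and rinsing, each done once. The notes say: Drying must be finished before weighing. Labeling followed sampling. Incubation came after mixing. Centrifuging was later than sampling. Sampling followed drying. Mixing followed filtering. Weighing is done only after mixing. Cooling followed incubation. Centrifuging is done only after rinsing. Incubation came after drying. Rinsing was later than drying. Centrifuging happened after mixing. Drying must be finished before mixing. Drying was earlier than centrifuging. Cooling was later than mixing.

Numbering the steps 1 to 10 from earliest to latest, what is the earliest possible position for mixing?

Drying and filtering must both come before mixing — 2 forced predecessors.
Nothing else is forced ahead of mixing, so its earliest slot is position 2 + 1 = 3.

3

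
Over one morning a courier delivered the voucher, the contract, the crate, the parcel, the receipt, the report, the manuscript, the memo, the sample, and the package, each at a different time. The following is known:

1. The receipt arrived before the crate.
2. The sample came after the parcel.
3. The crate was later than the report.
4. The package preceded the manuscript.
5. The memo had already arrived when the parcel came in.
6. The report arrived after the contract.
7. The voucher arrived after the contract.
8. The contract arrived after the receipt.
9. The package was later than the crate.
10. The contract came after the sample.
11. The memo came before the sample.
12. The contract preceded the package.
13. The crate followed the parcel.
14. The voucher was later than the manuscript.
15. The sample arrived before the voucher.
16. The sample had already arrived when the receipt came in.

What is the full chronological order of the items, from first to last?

The constraints fix every adjacent pair, so only one ordering works:
the memo → the parcel → the sample → the receipt → the contract → the report → the crate → the package → the manuscript → the voucher.

the memo, the parcel, the sample, the receipt, the contract, the report, the crate, the package, the manuscript, the voucher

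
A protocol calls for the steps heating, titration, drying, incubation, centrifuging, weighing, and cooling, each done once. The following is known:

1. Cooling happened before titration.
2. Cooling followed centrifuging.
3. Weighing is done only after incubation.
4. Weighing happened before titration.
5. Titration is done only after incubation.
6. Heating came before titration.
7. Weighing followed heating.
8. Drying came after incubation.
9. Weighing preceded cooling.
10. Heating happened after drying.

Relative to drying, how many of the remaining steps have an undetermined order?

1

Forced before drying: incubation; forced after drying: cooling, heating, titration, and weighing.
That leaves centrifuging with no forced order relative to drying — 1.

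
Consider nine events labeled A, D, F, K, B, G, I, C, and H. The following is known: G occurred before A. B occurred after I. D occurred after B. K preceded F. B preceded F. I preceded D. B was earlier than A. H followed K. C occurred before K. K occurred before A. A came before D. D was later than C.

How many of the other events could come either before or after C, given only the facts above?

3

Forced after C: A, D, F, H, and K.
That leaves B, G, and I with no forced order relative to C — 3.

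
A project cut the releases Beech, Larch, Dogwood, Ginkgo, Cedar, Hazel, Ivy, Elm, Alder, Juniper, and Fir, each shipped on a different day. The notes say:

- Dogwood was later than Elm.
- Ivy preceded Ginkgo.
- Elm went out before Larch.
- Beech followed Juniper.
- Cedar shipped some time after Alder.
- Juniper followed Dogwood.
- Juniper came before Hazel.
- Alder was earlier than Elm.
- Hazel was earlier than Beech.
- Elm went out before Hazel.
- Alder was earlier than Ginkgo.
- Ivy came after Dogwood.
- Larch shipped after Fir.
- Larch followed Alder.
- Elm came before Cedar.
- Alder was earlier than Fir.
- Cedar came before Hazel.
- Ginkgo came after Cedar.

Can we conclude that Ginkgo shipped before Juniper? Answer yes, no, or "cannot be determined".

cannot be determined

No chain of stated constraints runs from Ginkgo to Juniper, and none runs from Juniper to Ginkgo either.
So the relative order of Ginkgo and Juniper is not fixed by the given facts.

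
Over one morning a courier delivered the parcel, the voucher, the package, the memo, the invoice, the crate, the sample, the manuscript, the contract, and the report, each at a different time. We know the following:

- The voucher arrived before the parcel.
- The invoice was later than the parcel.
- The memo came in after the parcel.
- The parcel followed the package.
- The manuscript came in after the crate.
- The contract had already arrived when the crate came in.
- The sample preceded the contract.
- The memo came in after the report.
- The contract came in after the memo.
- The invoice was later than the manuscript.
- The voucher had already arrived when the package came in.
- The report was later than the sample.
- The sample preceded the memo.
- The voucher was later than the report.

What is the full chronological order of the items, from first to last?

The constraints fix every adjacent pair, so only one ordering works:
the sample → the report → the voucher → the package → the parcel → the memo → the contract → the crate → the manuscript → the invoice.

the sample, the report, the voucher, the package, the parcel, the memo, the contract, the crate, the manuscript, the invoice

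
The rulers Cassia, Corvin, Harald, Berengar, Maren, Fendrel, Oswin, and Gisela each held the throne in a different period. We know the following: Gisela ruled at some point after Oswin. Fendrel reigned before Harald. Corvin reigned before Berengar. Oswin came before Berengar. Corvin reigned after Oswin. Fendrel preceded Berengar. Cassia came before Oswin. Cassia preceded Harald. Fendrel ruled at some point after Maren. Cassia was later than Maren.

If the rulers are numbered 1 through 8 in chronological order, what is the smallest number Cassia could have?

2

Maren must come before Cassia — 1 forced predecessor.
Nothing else is forced ahead of Cassia, so their earliest slot is position 1 + 1 = 2.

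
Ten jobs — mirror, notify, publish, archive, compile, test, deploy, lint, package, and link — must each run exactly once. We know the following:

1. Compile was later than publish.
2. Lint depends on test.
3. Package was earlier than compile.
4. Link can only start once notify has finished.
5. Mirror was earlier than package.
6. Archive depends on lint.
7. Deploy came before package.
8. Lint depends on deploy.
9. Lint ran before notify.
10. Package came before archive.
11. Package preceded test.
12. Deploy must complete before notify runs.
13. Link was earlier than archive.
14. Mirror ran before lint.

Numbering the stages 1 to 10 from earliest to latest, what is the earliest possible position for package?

3

Deploy and mirror must both come before package — 2 forced predecessors.
Nothing else is forced ahead of package, so its earliest slot is position 2 + 1 = 3.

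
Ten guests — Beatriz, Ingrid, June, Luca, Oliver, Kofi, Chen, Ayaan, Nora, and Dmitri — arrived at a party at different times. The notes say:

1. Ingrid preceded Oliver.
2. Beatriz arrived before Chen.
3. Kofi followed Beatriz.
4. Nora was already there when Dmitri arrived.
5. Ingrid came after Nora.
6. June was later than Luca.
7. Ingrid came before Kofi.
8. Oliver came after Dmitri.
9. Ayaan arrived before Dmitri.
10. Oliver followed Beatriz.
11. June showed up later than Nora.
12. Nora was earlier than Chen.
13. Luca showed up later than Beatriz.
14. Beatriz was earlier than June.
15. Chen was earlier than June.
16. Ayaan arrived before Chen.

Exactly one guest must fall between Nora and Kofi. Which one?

Ingrid

Tracing the constraints gives Nora → Ingrid → Kofi, so Ingrid sits after Nora and before Kofi.
No other guest is forced both after Nora and before Kofi.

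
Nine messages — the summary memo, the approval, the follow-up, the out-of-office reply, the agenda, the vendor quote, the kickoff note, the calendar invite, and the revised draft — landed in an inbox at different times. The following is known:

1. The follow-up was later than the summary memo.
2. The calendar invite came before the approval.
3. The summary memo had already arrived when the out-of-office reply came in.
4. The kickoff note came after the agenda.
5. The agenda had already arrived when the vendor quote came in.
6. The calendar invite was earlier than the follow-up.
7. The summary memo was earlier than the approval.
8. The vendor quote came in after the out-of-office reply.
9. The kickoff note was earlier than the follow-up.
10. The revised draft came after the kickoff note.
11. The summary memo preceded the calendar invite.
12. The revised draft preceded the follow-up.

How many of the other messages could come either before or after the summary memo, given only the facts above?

Forced after the summary memo: the approval, the calendar invite, the follow-up, the out-of-office reply, and the vendor quote.
That leaves the agenda, the kickoff note, and the revised draft with no forced order relative to the summary memo — 3.

3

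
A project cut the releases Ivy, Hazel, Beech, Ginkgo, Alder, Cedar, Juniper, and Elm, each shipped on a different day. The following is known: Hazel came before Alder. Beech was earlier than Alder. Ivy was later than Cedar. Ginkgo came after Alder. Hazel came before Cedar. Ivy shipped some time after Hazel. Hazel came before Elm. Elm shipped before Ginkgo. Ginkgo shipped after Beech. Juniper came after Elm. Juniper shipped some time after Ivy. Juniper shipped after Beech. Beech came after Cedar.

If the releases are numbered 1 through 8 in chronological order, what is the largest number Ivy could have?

7

Ivy must come before Juniper — 1 release forced after it.
Everything else can be placed before Ivy in some valid order, so Ivy can sit as late as position 8 − 1 = 7.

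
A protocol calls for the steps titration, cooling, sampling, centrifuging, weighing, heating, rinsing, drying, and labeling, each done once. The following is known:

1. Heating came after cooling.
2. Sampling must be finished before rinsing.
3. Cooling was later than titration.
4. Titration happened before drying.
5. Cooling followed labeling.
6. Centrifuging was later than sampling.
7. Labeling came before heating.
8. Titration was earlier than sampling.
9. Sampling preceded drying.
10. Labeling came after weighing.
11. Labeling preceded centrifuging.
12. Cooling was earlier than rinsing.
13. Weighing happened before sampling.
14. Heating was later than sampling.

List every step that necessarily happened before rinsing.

cooling, labeling, sampling, titration, weighing

Directly stated before rinsing: cooling and sampling.
Labeling reaches rinsing via labeling → cooling → rinsing.
Titration reaches rinsing via titration → sampling → rinsing.
Weighing reaches rinsing via weighing → sampling → rinsing.
No chain forces drying (or any of the others) ahead of rinsing.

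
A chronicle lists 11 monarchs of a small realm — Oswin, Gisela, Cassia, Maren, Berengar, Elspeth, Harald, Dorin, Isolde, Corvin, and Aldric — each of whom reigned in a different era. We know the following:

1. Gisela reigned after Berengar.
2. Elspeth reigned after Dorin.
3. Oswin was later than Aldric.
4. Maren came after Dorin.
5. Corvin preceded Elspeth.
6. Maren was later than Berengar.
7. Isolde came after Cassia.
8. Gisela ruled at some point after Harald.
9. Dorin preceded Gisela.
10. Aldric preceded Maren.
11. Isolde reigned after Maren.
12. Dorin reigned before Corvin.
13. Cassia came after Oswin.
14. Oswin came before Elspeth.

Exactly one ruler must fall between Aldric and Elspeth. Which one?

Oswin

Tracing the constraints gives Aldric → Oswin → Elspeth, so Oswin sits after Aldric and before Elspeth.
No other ruler is forced both after Aldric and before Elspeth.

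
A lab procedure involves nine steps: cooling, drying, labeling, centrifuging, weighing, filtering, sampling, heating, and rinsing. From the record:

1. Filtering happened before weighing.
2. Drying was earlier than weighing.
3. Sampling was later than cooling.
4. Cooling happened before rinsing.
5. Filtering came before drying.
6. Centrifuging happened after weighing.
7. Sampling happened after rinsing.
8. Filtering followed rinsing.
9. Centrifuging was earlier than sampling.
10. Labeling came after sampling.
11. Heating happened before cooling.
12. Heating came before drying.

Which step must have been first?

Heating has a chain of constraints placing it before every other step, so heating must be first.

heating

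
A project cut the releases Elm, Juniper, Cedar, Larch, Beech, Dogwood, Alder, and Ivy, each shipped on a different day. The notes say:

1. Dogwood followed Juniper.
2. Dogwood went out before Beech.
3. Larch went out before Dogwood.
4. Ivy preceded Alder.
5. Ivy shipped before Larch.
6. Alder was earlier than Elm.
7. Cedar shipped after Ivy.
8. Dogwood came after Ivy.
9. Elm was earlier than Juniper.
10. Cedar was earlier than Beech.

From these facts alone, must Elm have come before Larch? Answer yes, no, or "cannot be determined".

No chain of stated constraints runs from Elm to Larch, and none runs from Larch to Elm either.
So the relative order of Elm and Larch is not fixed by the given facts.

cannot be determined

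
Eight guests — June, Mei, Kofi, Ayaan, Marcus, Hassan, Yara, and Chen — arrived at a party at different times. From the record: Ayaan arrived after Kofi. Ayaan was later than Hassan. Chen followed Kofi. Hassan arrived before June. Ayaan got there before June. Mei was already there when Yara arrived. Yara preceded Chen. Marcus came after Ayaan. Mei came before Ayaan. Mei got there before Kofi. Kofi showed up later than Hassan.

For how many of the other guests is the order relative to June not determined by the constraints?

3

Forced before June: Ayaan, Hassan, Kofi, and Mei.
That leaves Chen, Marcus, and Yara with no forced order relative to June — 3.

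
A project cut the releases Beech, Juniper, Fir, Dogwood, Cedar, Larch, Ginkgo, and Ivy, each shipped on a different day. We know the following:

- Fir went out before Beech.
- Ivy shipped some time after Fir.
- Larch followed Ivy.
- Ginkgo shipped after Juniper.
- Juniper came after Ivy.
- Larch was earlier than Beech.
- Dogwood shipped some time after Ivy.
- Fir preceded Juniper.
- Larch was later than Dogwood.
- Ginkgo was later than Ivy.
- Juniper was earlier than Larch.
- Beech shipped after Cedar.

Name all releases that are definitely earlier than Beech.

Directly stated before Beech: Cedar, Fir, and Larch.
Dogwood reaches Beech via Dogwood → Larch → Beech.
Ivy reaches Beech via Ivy → Larch → Beech.
Juniper reaches Beech via Juniper → Larch → Beech.

Cedar, Dogwood, Fir, Ivy, Juniper, Larch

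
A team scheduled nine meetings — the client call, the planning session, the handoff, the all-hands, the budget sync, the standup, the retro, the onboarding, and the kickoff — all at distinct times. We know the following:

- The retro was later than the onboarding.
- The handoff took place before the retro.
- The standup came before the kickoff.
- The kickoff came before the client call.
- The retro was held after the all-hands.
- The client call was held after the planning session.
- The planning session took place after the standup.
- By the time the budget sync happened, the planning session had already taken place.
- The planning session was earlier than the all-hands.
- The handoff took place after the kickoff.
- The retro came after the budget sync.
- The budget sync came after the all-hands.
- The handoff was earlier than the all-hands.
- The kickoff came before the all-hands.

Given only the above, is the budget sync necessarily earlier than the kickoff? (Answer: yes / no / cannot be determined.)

Tracing the constraints gives the kickoff → the all-hands → the budget sync, so the kickoff must come before the budget sync.
That means the budget sync cannot be before the kickoff.

no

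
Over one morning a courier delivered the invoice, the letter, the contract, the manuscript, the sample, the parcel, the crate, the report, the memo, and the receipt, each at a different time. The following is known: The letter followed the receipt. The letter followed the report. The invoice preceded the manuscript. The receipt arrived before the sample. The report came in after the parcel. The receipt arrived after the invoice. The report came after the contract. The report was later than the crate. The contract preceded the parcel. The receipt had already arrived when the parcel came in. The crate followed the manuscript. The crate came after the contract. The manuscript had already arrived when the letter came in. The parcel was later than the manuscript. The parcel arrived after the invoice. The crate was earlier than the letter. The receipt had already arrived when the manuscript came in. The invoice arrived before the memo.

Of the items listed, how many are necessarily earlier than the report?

Directly stated before the report: the contract, the crate, and the parcel.
The invoice reaches the report via the invoice → the parcel → the report.
The manuscript reaches the report via the manuscript → the crate → the report.
The receipt reaches the report via the receipt → the parcel → the report.
That's the contract, the crate, the invoice, the manuscript, the parcel, and the receipt — 6 in all.

6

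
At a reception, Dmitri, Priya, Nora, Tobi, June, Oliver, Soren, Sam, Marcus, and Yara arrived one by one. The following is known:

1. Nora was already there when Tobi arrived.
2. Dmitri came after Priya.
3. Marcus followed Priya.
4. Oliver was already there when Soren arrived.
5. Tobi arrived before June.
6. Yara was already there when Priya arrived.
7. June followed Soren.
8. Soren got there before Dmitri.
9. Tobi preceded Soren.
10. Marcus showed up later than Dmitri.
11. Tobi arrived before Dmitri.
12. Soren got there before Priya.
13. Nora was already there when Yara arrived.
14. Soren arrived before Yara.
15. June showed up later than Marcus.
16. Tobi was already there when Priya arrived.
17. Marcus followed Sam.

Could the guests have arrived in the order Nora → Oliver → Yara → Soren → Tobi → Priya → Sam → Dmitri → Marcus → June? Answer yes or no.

no

The constraints require Soren before Yara, but in the proposed sequence Yara appears ahead of Soren. That one violation is enough.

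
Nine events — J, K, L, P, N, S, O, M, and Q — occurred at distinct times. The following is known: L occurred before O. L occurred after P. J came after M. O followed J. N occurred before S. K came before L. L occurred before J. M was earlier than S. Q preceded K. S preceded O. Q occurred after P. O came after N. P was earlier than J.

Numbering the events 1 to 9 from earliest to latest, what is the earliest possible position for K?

P and Q must both come before K — 2 forced predecessors.
Nothing else is forced ahead of K, so its earliest slot is position 2 + 1 = 3.

3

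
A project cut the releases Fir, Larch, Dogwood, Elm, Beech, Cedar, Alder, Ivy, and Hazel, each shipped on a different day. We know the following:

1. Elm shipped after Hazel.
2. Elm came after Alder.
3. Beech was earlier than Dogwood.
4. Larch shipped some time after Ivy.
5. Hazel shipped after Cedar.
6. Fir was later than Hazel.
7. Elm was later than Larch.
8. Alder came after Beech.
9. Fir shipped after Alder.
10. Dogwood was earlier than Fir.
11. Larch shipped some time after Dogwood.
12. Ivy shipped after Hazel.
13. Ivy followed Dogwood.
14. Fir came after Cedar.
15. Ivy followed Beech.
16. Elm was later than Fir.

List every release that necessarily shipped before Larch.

Beech, Cedar, Dogwood, Hazel, Ivy

Directly stated before Larch: Dogwood and Ivy.
Beech reaches Larch via Beech → Dogwood → Larch.
Cedar reaches Larch via Cedar → Hazel → Ivy → Larch.
Hazel reaches Larch via Hazel → Ivy → Larch.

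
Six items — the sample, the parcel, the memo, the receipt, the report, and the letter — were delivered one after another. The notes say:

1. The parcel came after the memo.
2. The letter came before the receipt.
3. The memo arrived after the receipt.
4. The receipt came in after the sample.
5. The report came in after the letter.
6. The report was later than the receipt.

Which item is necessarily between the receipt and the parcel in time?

Tracing the constraints gives the receipt → the memo → the parcel, so the memo sits after the receipt and before the parcel.
No other item is forced both after the receipt and before the parcel.

the memo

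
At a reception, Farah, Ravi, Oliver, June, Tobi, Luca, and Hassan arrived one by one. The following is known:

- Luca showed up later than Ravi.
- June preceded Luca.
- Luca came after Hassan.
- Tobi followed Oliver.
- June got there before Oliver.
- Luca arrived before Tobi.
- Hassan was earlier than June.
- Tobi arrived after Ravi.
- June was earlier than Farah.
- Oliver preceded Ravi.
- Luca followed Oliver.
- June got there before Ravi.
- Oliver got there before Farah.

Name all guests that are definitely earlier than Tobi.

Hassan, June, Luca, Oliver, Ravi

Directly stated before Tobi: Luca, Oliver, and Ravi.
Hassan reaches Tobi via Hassan → Luca → Tobi.
June reaches Tobi via June → Ravi → Tobi.
No chain forces Farah ahead of Tobi.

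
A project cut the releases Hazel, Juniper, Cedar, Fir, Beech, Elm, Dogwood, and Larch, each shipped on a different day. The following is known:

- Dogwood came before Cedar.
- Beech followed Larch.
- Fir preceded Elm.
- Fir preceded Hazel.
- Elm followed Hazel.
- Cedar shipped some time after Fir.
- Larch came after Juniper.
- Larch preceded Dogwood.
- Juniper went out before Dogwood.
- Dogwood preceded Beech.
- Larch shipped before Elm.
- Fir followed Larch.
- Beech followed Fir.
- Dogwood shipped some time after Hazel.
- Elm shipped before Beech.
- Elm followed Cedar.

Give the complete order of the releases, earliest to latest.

The constraints fix every adjacent pair, so only one ordering works:
Juniper → Larch → Fir → Hazel → Dogwood → Cedar → Elm → Beech.

Juniper, Larch, Fir, Hazel, Dogwood, Cedar, Elm, Beech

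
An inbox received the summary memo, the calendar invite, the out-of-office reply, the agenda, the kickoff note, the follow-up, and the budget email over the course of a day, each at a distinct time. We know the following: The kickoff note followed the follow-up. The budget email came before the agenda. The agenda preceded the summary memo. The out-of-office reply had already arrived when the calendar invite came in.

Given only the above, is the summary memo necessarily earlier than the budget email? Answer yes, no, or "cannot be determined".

Tracing the constraints gives the budget email → the agenda → the summary memo, so the budget email must come before the summary memo.
That means the summary memo cannot be before the budget email.

no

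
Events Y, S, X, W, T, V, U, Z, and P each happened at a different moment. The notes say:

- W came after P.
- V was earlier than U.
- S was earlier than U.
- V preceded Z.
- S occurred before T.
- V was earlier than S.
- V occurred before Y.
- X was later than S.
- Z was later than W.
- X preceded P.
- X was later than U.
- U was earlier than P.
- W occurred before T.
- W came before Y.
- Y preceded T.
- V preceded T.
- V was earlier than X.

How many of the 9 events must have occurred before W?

5

Directly stated before W: P.
S reaches W via S → X → P → W.
U reaches W via U → P → W.
V reaches W via V → X → P → W.
Likewise X reaches W by chaining the stated constraints.
That's P, S, U, V, and X — 5 in all.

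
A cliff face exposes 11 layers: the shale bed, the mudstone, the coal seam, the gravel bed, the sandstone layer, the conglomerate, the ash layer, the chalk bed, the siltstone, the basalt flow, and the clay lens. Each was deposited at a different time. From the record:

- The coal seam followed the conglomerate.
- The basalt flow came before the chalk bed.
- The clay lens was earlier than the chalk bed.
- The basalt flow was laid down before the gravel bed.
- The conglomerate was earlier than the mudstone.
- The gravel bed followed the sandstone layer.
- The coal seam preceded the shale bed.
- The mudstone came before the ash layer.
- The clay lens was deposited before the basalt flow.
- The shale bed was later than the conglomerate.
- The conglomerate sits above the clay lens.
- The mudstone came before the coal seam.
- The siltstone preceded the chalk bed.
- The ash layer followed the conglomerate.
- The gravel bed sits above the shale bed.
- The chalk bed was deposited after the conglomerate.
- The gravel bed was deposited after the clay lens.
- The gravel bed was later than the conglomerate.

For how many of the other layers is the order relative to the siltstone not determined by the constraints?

9

Forced after the siltstone: the chalk bed.
That leaves the ash layer, the basalt flow, the clay lens, the coal seam, the conglomerate, the gravel bed, the mudstone, the sandstone layer, and the shale bed with no forced order relative to the siltstone — 9.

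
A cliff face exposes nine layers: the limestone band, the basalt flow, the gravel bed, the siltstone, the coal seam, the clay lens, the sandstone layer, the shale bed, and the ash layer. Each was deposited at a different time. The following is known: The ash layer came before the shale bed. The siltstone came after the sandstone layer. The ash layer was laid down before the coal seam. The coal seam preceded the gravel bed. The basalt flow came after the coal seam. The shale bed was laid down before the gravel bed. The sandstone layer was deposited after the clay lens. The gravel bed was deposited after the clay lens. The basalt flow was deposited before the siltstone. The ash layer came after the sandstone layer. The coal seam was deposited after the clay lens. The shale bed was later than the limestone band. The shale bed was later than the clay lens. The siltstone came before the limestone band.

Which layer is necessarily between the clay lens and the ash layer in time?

Tracing the constraints gives the clay lens → the sandstone layer → the ash layer, so the sandstone layer sits after the clay lens and before the ash layer.
No other layer is forced both after the clay lens and before the ash layer.

the sandstone layer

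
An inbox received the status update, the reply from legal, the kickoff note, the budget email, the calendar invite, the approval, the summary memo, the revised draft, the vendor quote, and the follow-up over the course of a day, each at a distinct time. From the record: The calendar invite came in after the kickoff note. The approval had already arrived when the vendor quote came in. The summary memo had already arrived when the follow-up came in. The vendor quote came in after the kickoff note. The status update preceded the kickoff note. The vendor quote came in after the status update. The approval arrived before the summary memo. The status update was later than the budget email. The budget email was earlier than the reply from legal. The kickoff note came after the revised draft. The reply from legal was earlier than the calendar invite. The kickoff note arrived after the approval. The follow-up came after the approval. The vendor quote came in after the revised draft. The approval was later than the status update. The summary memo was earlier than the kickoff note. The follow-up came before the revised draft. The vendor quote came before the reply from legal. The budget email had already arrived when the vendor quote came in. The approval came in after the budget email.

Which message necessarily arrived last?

Every other message has a chain of constraints placing it before the calendar invite, so the calendar invite is last.

the calendar invite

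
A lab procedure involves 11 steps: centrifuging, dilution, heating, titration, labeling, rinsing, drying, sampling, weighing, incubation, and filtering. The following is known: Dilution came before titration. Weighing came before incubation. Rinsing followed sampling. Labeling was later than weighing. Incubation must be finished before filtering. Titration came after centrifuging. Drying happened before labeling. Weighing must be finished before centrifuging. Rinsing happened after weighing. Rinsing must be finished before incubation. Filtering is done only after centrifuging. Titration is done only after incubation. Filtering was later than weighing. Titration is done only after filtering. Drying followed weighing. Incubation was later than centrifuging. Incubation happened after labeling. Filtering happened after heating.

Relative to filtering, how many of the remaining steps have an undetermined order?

1

Forced before filtering: centrifuging, drying, heating, incubation, labeling, rinsing, sampling, and weighing; forced after filtering: titration.
That leaves dilution with no forced order relative to filtering — 1.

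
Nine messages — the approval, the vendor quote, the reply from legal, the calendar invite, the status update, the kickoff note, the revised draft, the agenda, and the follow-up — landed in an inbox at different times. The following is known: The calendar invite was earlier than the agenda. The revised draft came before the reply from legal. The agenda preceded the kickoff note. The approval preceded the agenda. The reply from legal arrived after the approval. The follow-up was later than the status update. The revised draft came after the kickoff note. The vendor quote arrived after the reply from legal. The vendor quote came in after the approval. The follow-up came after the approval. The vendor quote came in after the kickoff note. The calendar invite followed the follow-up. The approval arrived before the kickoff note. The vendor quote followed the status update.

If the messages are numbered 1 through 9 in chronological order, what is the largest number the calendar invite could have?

The calendar invite must come before the agenda, the kickoff note, the reply from legal, the revised draft, and the vendor quote — 5 messages forced after it.
Everything else can be placed before the calendar invite in some valid order, so the calendar invite can sit as late as position 9 − 5 = 4.

4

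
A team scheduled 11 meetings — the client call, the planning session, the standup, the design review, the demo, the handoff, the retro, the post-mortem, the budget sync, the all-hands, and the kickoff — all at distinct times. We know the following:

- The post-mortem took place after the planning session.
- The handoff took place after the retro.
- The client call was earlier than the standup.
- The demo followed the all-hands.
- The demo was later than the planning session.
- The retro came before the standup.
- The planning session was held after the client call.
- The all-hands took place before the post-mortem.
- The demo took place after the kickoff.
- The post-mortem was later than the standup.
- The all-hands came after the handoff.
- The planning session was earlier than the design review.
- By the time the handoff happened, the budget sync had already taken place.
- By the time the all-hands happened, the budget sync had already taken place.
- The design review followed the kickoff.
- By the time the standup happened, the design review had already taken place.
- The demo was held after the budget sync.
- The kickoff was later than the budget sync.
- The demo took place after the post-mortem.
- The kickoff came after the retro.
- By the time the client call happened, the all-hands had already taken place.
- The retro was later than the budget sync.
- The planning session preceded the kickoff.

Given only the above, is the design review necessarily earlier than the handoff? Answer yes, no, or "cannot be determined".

Tracing the constraints gives the handoff → the all-hands → the client call → the planning session → the design review, so the handoff must come before the design review.
That means the design review cannot be before the handoff.

no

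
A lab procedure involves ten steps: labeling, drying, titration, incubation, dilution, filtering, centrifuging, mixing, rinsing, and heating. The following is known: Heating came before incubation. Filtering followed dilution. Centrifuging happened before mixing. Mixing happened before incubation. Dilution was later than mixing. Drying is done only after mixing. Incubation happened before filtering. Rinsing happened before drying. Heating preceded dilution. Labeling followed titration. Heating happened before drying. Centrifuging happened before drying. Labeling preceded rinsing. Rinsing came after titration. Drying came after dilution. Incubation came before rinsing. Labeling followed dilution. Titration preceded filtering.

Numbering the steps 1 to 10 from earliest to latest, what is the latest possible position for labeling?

Labeling must come before drying and rinsing — 2 steps forced after it.
Everything else can be placed before labeling in some valid order, so labeling can sit as late as position 10 − 2 = 8.

8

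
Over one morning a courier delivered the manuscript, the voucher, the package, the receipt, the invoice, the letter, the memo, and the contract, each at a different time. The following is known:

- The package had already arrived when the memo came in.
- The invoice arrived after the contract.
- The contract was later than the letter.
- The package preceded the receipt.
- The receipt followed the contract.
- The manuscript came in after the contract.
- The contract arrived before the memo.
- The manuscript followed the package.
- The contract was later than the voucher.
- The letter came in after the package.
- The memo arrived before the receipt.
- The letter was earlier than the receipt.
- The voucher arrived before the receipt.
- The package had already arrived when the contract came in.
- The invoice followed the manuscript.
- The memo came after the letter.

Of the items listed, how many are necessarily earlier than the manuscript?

4

Directly stated before the manuscript: the contract and the package.
The letter reaches the manuscript via the letter → the contract → the manuscript.
The voucher reaches the manuscript via the voucher → the contract → the manuscript.
That's the contract, the letter, the package, and the voucher — 4 in all.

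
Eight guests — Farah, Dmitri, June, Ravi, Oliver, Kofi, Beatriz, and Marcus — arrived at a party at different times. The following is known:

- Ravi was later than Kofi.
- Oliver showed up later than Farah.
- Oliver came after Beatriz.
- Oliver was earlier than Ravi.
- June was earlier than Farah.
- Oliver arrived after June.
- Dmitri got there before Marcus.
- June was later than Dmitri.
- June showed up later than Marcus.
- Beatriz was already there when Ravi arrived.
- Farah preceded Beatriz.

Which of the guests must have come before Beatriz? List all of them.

Directly stated before Beatriz: Farah.
Dmitri reaches Beatriz via Dmitri → June → Farah → Beatriz.
June reaches Beatriz via June → Farah → Beatriz.
Marcus reaches Beatriz via Marcus → June → Farah → Beatriz.

Dmitri, Farah, June, Marcus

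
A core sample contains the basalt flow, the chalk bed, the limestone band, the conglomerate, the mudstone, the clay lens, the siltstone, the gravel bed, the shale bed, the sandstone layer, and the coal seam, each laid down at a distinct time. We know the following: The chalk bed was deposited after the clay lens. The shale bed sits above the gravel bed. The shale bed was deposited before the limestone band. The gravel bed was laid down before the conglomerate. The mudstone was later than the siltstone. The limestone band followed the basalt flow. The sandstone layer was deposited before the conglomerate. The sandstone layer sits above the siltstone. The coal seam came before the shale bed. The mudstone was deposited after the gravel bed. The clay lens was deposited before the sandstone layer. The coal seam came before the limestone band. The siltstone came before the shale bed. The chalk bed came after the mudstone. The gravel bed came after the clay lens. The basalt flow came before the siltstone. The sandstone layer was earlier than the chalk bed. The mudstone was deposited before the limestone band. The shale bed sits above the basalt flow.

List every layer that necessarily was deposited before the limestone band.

Directly stated before the limestone band: the basalt flow, the coal seam, the mudstone, and the shale bed.
The clay lens reaches the limestone band via the clay lens → the gravel bed → the shale bed → the limestone band.
The gravel bed reaches the limestone band via the gravel bed → the shale bed → the limestone band.
The siltstone reaches the limestone band via the siltstone → the mudstone → the limestone band.
No chain forces the chalk bed (or any of the others) ahead of the limestone band.

the basalt flow, the clay lens, the coal seam, the gravel bed, the mudstone, the shale bed, the siltstone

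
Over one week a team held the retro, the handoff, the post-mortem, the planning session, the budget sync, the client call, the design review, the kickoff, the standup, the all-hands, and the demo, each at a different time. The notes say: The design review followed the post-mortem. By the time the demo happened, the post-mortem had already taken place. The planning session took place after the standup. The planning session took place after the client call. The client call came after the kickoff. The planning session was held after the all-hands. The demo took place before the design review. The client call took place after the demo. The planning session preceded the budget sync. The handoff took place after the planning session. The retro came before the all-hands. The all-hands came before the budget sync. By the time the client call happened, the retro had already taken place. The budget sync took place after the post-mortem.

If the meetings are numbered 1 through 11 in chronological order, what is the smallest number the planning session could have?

8

The all-hands, the client call, the demo, the kickoff, the post-mortem, the retro, and the standup must all come before the planning session — 7 forced predecessors.
Nothing else is forced ahead of the planning session, so its earliest slot is position 7 + 1 = 8.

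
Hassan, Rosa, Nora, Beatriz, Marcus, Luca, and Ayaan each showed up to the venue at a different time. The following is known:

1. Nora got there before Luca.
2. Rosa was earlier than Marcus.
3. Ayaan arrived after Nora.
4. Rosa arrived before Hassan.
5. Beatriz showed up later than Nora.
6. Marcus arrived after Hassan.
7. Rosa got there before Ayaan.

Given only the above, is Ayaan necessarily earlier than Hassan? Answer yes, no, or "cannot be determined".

cannot be determined

No chain of stated constraints runs from Ayaan to Hassan, and none runs from Hassan to Ayaan either.
So the relative order of Ayaan and Hassan is not fixed by the given facts.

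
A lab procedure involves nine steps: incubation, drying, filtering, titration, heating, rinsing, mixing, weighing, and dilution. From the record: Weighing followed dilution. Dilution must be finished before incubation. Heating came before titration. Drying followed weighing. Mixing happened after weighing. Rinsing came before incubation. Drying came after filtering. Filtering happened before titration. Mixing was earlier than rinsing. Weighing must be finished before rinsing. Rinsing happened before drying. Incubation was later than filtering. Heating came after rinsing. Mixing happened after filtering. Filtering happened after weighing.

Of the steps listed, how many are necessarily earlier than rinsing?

4

Directly stated before rinsing: mixing and weighing.
Dilution reaches rinsing via dilution → weighing → rinsing.
Filtering reaches rinsing via filtering → mixing → rinsing.
No chain forces drying (or any of the others) ahead of rinsing.
That's dilution, filtering, mixing, and weighing — 4 in all.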